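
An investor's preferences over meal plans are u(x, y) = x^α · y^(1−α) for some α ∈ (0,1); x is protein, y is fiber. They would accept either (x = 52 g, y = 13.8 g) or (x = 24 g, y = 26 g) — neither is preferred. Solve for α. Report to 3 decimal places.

α ≈ 0.450

Indifference: 52^α · 13.8^(1−α) = 24^α · 26^(1−α).
Rearrange to (52/24)^α = (26/13.8)^(1−α) and take logs: α·0.773190 = (1−α)·0.633428.
With A = 0.773190 and B = 0.633428: α·A = (1−α)·B, so α = B/(A+B) = 0.633428/1.406618 ≈ 0.450.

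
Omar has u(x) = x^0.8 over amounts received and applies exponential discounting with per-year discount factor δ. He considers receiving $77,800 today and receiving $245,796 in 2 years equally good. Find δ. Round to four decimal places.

Equating discounted utilities: u(77800) = δ^2·u(245796) ⇒ δ^2 = u(77800)/u(245796).
With u(x) = x^0.8: δ^2 = 77800^0.8/245796^0.8 = (77800/245796)^0.8 = 0.39840.
Hence δ = (0.39840)^(1/2) = 0.631193.

δ ≈ 0.6312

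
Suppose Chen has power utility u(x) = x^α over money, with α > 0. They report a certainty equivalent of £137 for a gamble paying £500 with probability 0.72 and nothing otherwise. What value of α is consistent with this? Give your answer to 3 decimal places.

α ≈ 0.254

EU(lottery) = 0.72·500^α + 0.28·0 = 0.72·500^α.
Setting u(137) equal to that: 137^α = 0.72·500^α ⇒ (137/500)^α = 0.72.
Take logs: α = ln 0.72 / ln(137/500) ≈ 0.25374.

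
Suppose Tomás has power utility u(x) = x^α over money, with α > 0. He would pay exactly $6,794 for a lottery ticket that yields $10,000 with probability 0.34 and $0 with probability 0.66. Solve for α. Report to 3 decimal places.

α ≈ 2.791

EU(lottery) = 0.34·10000^α + 0.66·0 = 0.34·10000^α.
Equating: 6794^α = 0.34·10000^α, i.e. 0.6794^α = 0.34.
Take logs: α = ln 0.34 / ln(6794/10000) ≈ 2.79090.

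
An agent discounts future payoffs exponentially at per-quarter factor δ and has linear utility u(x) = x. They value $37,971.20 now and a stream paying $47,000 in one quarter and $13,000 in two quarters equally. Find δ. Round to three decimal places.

δ ≈ 0.680

The stream is worth 47000δ + 13000δ² today, so 47000δ + 13000δ² = 37971.20.
So 13000δ² + 47000δ − 37971.20 = 0.
By the quadratic formula (taking the positive root), δ = (−47000 + √4183502400.00) / 26000 ≈ 0.680.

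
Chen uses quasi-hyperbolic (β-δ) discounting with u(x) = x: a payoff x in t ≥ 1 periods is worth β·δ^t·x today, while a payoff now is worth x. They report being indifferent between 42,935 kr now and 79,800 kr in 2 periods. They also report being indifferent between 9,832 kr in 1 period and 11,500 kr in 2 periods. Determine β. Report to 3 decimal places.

Both payoffs in the second observation are in the future, so β drops out: δ^1·9832 = δ^2·11500 ⇒ δ = 9832/11500 = 0.85496.
Substituting δ into 42935 = β·δ^2·79800: β = 42935/(58329.862) ≈ 0.736.

β ≈ 0.736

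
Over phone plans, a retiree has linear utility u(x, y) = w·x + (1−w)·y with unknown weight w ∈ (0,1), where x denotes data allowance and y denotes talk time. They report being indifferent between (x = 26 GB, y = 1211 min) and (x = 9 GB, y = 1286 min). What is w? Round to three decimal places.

w = 0.815

u(26,1211) = u(9,1286) means w·26 + (1−w)·1211 = w·9 + (1−w)·1286.
Collecting terms: w·17 = (1−w)·75.
So w/(1−w) = 75/17 = 4.4118, giving w = 75/(17+75) = 0.815.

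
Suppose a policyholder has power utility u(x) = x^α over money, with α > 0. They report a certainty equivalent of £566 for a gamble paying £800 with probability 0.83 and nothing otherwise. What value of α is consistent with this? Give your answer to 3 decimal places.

α ≈ 0.538

EU(lottery) = 0.83·800^α + 0.17·0 = 0.83·800^α.
Indifference: 566^α = 0.83·800^α, so (566/800)^α = 0.83.
α = ln(0.83) / ln(566/800) = -0.186330/-0.346018 ≈ 0.538.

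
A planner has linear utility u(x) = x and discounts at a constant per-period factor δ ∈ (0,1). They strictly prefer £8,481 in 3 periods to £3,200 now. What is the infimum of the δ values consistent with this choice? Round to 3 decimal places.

δ > 0.723

Under u(x) = x this choice says 3200 < δ^3·8481.
Dividing by 8481: δ^3 > 0.37731. Both sides are positive, so the cube root keeps the direction.
δ > 0.37731^(1/3) = 0.723.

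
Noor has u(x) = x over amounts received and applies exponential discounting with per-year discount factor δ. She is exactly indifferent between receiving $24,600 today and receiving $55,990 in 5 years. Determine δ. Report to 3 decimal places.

The payoff in 5 years is discounted by δ^5, so u(24600) = δ^5·u(55990) and δ^5 = u(24600)/u(55990).
With u(x) = x: δ^5 = 24600/55990 = 0.43936.
So δ = 0.43936^(1/5) ≈ 0.848.

δ ≈ 0.848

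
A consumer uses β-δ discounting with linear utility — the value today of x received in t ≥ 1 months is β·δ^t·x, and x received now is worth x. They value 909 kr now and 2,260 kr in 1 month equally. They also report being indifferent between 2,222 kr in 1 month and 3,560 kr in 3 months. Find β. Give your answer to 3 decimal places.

β ≈ 0.509

Both payoffs in the second observation are in the future, so β drops out: δ^1·2222 = δ^3·3560 ⇒ δ^2 = 2222/3560 = 0.62416, so δ = 0.79004.
The first indifference: 909 = β·δ·2260, so β = 909/(δ·2260) = 909/(0.79004·2260) ≈ 0.509.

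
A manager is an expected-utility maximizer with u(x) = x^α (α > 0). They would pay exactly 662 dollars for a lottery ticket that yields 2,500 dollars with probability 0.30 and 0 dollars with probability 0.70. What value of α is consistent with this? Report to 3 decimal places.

α ≈ 0.906

Since u(0) = 0, the lottery's EU is 0.30·2500^α.
Equating: 662^α = 0.30·2500^α, i.e. 0.2648^α = 0.30.
Take logs: α = ln 0.30 / ln(662/2500) ≈ 0.90607.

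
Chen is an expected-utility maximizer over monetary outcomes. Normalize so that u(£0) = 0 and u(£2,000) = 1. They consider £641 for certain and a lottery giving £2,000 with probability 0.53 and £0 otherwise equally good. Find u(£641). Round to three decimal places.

0.530

By the standard-gamble method, u(£641) is just the indifference probability on the best outcome: 0.53.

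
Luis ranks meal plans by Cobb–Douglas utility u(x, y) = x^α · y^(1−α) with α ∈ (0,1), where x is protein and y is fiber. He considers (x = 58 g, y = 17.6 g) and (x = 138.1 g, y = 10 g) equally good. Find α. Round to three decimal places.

The Cobb–Douglas utilities coincide, so 58^α·17.6^(1−α) = 138.1^α·10^(1−α).
(58/138.1)^α = (10/17.6)^(1−α); take logs: α·ln(58/138.1) = (1−α)·ln(10/17.6), i.e. α·-0.867535 = (1−α)·-0.565314.
Thus α·(-1.432849) = -0.565314, so α = -0.565314/-1.432849 ≈ 0.395.

α ≈ 0.395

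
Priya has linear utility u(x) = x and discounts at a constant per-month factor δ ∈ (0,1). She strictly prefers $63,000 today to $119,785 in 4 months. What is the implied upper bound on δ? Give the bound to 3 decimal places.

δ < 0.852

Under u(x) = x this choice says 63000 > δ^4·119785.
Dividing by 119785: δ^4 < 0.52594. Both sides are positive, so the 4th root keeps the direction.
δ < 0.52594^(1/4) = 0.852.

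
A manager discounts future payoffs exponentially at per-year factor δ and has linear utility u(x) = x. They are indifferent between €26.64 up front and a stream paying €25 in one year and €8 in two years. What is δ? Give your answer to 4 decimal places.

δ ≈ 0.8399

Equating present values: 26.64 = 25δ + 8δ².
Rearranged: 8δ² + 25δ − 26.64 = 0.
δ = (−25 + √(25² + 4·8·26.64)) / (2·8) = (−25 + √1477.48) / 16 ≈ 0.8399.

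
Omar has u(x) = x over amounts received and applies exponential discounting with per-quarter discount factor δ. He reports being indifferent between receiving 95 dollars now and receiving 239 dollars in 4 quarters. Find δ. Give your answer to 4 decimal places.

δ ≈ 0.7940

Equating discounted utilities: u(95) = δ^4·u(239) ⇒ δ^4 = u(95)/u(239).
With u(x) = x: δ^4 = 95/239 = 0.39749.
Taking the 4th root: δ = 0.39749^(1/4) ≈ 0.7940.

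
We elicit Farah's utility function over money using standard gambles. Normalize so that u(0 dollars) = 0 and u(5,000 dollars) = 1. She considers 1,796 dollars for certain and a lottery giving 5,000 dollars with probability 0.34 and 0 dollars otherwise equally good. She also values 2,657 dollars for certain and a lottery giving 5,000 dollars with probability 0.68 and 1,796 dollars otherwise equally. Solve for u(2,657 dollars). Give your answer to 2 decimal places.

First, u(1,796 dollars) = 0.34·u(5,000 dollars) + 0.66·u(0 dollars) = 0.34.
The second indifference gives u(2,657 dollars) = 0.68·u(5,000 dollars) + 0.32·u(1,796 dollars) = 0.68·1.00 + 0.32·0.34 = 0.7888.

0.79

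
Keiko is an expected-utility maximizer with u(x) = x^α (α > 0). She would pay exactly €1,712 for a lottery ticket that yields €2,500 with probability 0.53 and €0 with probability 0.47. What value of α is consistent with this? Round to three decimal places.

EU(lottery) = 0.53·2500^α + 0.47·0 = 0.53·2500^α.
Setting u(1712) equal to that: 1712^α = 0.53·2500^α ⇒ (1712/2500)^α = 0.53.
α = ln(0.53) / ln(1712/2500) = -0.634878/-0.378628 ≈ 1.677.

α ≈ 1.677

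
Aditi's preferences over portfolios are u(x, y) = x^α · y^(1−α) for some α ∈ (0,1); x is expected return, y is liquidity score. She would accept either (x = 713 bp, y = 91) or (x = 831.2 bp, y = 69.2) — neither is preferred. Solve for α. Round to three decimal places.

α ≈ 0.641

The Cobb–Douglas utilities coincide, so 713^α·91^(1−α) = 831.2^α·69.2^(1−α).
(713/831.2)^α = (69.2/91)^(1−α); take logs: α·ln(713/831.2) = (1−α)·ln(69.2/91), i.e. α·-0.153389 = (1−α)·-0.273859.
Thus α·(-0.427248) = -0.273859, so α = -0.273859/-0.427248 ≈ 0.641.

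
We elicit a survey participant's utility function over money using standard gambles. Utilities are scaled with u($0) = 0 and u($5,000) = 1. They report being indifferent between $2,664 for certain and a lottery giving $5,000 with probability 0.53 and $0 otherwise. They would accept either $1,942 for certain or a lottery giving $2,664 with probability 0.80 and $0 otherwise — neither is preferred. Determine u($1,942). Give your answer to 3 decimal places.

0.424

First, u($2,664) = 0.53·u($5,000) + 0.47·u($0) = 0.53.
The second indifference gives u($1,942) = 0.80·u($2,664) + 0.20·u($0) = 0.80·0.53 + 0.20·0.00 = 0.4240.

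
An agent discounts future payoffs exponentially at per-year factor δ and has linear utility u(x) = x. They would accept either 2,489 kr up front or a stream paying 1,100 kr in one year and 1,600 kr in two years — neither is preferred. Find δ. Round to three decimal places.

δ ≈ 0.950

Present value of the stream is 1100·δ + 1600·δ². Indifference gives 1100δ + 1600δ² = 2489.
So 1600δ² + 1100δ − 2489 = 0.
By the quadratic formula (taking the positive root), δ = (−1100 + √17139600.00) / 3200 ≈ 0.950.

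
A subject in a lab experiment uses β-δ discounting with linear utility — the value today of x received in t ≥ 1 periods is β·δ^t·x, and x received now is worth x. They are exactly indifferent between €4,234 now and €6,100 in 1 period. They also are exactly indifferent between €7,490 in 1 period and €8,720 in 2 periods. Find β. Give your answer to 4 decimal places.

β ≈ 0.8081

From the later pair, β·δ^1·7490 = β·δ^2·8720; dividing through, δ = 7490/8720 = 0.85894.
Substituting δ into 4234 = β·δ·6100: β = 4234/(5239.564) ≈ 0.8081.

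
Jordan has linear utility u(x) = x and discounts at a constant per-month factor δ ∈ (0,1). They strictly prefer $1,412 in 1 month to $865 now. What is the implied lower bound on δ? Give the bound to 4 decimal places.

Under u(x) = x this choice says 865 < δ·1412.
So δ > 865/1412 = 0.61261.

δ > 0.6126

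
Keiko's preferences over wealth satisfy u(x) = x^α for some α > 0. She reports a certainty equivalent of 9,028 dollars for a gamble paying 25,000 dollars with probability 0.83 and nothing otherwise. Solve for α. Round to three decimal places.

EU(lottery) = 0.83·25000^α + 0.17·0 = 0.83·25000^α.
Equating: 9028^α = 0.83·25000^α, i.e. 0.3611^α = 0.83.
Take logs: α = ln 0.83 / ln(9028/25000) ≈ 0.18294.

α ≈ 0.183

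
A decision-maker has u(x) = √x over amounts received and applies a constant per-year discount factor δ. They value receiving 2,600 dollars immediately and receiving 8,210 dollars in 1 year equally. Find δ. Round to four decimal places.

The payoff in 1 year is discounted by δ, so u(2600) = δ·u(8210) and δ = u(2600)/u(8210).
Since u(x) = √x, δ = √(2600/8210) = 0.56275.

δ ≈ 0.5627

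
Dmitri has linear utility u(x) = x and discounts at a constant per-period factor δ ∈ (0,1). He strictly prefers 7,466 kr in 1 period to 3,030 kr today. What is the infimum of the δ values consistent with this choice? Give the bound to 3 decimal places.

δ > 0.406

Under u(x) = x this choice says 3030 < δ·7466.
So δ > 3030/7466 = 0.40584.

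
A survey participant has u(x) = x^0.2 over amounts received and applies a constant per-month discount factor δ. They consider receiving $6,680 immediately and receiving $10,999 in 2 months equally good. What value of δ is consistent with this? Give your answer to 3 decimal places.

δ ≈ 0.951

Indifference means u(6680) = δ^2 · u(10999), so δ^2 = u(6680)/u(10999).
Since u(x) = x^0.2, δ^2 = (6680/10999)^0.2 = 0.60733^0.2 = 0.90508.
Hence δ = (0.90508)^(1/2) = 0.95135.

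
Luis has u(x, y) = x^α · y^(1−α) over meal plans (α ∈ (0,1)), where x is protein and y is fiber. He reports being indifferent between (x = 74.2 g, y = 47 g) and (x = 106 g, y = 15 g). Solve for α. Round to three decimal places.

α ≈ 0.762

Set the two utilities equal: 74.2^α·47^(1−α) = 106^α·15^(1−α).
Rearrange to (74.2/106)^α = (15/47)^(1−α) and take logs: α·-0.356675 = (1−α)·-1.142097.
So α/(1−α) = (-1.142097)/(-0.356675) = 3.202066, and α = 3.202066/4.202066 ≈ 0.762.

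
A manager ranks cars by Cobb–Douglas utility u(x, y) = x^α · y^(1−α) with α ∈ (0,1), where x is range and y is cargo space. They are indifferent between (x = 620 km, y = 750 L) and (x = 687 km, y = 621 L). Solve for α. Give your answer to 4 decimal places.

Indifference: 620^α · 750^(1−α) = 687^α · 621^(1−α).
(620/687)^α = (621/750)^(1−α); take logs: α·ln(620/687) = (1−α)·ln(621/750), i.e. α·-0.1026148 = (1−α)·-0.1887421.
With A = -0.1026148 and B = -0.1887421: α·A = (1−α)·B, so α = B/(A+B) = -0.1887421/-0.2913569 ≈ 0.6478.

α ≈ 0.6478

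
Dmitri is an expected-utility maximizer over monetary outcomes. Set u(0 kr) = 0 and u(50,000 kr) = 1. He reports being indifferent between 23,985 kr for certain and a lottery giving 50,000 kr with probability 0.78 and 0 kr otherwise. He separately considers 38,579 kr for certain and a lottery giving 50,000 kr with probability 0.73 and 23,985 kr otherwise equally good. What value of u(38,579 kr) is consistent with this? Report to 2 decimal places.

0.94

First, u(23,985 kr) = 0.78·u(50,000 kr) + 0.22·u(0 kr) = 0.78.
Chaining: u(38,579 kr) = 0.73·1.00 + 0.27·0.78 = 0.9406.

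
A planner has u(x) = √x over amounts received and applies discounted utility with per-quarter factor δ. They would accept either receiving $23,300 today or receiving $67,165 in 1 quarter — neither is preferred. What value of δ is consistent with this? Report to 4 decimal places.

δ ≈ 0.5890

The payoff in 1 quarter is discounted by δ, so u(23300) = δ·u(67165) and δ = u(23300)/u(67165).
Since u(x) = √x, δ = √(23300/67165) = 0.58899.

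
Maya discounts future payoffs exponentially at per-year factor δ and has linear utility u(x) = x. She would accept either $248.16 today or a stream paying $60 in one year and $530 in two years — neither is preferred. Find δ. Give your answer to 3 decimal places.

δ ≈ 0.630

Present value of the stream is 60·δ + 530·δ². Indifference gives 60δ + 530δ² = 248.16.
So 530δ² + 60δ − 248.16 = 0.
δ = (−60 + √(60² + 4·530·248.16)) / (2·530) = (−60 + √529699.20) / 1060 ≈ 0.630.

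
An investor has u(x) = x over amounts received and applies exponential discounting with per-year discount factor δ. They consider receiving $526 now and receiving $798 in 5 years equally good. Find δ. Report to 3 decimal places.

δ ≈ 0.920

The payoff in 5 years is discounted by δ^5, so u(526) = δ^5·u(798) and δ^5 = u(526)/u(798).
With u(x) = x: δ^5 = 526/798 = 0.65915.
So δ = 0.65915^(1/5) ≈ 0.920.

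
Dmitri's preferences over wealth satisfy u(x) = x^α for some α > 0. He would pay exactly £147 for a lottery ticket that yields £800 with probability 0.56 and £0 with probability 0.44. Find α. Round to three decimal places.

Since u(0) = 0, the lottery's EU is 0.56·800^α.
Setting u(147) equal to that: 147^α = 0.56·800^α ⇒ (147/800)^α = 0.56.
Take logs: α = ln 0.56 / ln(147/800) ≈ 0.34224.

α ≈ 0.342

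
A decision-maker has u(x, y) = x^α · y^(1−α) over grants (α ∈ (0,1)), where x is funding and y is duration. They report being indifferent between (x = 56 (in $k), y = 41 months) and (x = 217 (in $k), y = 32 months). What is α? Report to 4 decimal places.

α ≈ 0.1547

Set the two utilities equal: 56^α·41^(1−α) = 217^α·32^(1−α).
Taking logs: α·ln 56 + (1−α)·ln 41 = α·ln 217 + (1−α)·ln 32, i.e. α·-1.3545457 = (1−α)·-0.2478362.
Thus α·(-1.6023819) = -0.2478362, so α = -0.2478362/-1.6023819 ≈ 0.1547.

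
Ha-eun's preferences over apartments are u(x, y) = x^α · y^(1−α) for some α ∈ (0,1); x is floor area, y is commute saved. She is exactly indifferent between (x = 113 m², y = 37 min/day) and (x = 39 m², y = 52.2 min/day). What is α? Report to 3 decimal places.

α ≈ 0.244

Set the two utilities equal: 113^α·37^(1−α) = 39^α·52.2^(1−α).
Taking logs: α·ln 113 + (1−α)·ln 37 = α·ln 39 + (1−α)·ln 52.2, i.e. α·1.063826 = (1−α)·0.344165.
So α/(1−α) = (0.344165)/(1.063826) = 0.323516, and α = 0.323516/1.323516 ≈ 0.244.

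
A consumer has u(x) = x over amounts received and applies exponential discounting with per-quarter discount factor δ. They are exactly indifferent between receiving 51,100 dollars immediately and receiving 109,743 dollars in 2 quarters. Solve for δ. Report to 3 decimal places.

Indifference means u(51100) = δ^2 · u(109743), so δ^2 = u(51100)/u(109743).
With u(x) = x: δ^2 = 51100/109743 = 0.46563.
Hence δ = (0.46563)^(1/2) = 0.68237.

δ ≈ 0.682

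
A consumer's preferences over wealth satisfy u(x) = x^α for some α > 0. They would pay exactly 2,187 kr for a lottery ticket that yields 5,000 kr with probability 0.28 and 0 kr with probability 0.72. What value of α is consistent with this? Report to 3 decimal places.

α ≈ 1.539

The lottery's expected utility is 0.28·u(5000) + 0.72·u(0) = 0.28·5000^α (since u(0) = 0 for α > 0).
Indifference: 2187^α = 0.28·5000^α, so (2187/5000)^α = 0.28.
Taking logs: α·ln(2187/5000) = ln(0.28), so α = -1.272966 / -0.826907 ≈ 1.539.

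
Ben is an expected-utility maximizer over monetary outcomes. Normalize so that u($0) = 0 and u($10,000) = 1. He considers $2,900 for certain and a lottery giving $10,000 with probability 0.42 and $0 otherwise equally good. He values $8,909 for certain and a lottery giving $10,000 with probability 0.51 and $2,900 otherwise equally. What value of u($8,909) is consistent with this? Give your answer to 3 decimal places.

0.716

The first gamble pins u($2,900): it must equal 0.42·1 + 0.58·0 = 0.42.
Then u($8,909) = 0.51·u($10,000) + 0.49·u($2,900) = 0.51·1.00 + 0.49·0.42 = 0.7158.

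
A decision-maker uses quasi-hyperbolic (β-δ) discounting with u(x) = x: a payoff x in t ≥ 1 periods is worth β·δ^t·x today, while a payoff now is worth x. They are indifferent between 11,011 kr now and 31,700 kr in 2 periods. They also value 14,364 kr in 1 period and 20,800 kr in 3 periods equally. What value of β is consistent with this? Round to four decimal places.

From the later pair, β·δ^1·14364 = β·δ^3·20800; dividing through, δ^2 = 14364/20800 = 0.69058, so δ = 0.83101.
Now use the now-vs-future pair: 11011 = β·δ^2·31700 gives β = 11011/(0.69058·31700) ≈ 0.5030.

β ≈ 0.5030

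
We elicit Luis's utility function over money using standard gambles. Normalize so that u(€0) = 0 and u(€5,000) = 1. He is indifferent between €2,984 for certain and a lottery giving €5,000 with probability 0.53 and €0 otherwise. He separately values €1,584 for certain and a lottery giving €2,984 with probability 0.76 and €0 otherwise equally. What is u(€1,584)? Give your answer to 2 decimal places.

0.40

The first gamble pins u(€2,984): it must equal 0.53·1 + 0.47·0 = 0.53.
The second indifference gives u(€1,584) = 0.76·u(€2,984) + 0.24·u(€0) = 0.76·0.53 + 0.24·0.00 = 0.4028.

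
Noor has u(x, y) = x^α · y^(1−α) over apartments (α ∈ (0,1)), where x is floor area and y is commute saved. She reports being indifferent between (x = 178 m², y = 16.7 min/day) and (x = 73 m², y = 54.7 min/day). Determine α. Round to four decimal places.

α ≈ 0.5710

Indifference: 178^α · 16.7^(1−α) = 73^α · 54.7^(1−α).
Taking logs: α·ln 178 + (1−α)·ln 16.7 = α·ln 73 + (1−α)·ln 54.7, i.e. α·0.8913241 = (1−α)·1.1864550.
With A = 0.8913241 and B = 1.1864550: α·A = (1−α)·B, so α = B/(A+B) = 1.1864550/2.0777791 ≈ 0.5710.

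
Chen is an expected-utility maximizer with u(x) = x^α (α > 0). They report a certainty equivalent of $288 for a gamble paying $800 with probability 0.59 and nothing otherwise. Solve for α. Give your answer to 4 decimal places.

α ≈ 0.5165

EU(lottery) = 0.59·800^α + 0.41·0 = 0.59·800^α.
Equating: 288^α = 0.59·800^α, i.e. 0.3600^α = 0.59.
Taking logs: α·ln(288/800) = ln(0.59), so α = -0.5276327 / -1.0216512 ≈ 0.5165.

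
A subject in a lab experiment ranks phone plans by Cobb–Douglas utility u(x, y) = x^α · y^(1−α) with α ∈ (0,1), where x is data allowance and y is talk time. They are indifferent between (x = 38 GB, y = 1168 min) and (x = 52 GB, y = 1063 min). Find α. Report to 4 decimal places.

The Cobb–Douglas utilities coincide, so 38^α·1168^(1−α) = 52^α·1063^(1−α).
(38/52)^α = (1063/1168)^(1−α); take logs: α·ln(38/52) = (1−α)·ln(1063/1168), i.e. α·-0.3136576 = (1−α)·-0.0941978.
So α/(1−α) = (-0.0941978)/(-0.3136576) = 0.3003205, and α = 0.3003205/1.3003205 ≈ 0.2310.

α ≈ 0.2310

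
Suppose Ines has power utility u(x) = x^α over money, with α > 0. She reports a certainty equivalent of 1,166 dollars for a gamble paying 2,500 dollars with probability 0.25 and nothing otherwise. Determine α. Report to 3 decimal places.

α ≈ 1.818

The lottery's expected utility is 0.25·u(2500) + 0.75·u(0) = 0.25·2500^α (since u(0) = 0 for α > 0).
Equating: 1166^α = 0.25·2500^α, i.e. 0.4664^α = 0.25.
Taking logs: α·ln(1166/2500) = ln(0.25), so α = -1.386294 / -0.762712 ≈ 1.818.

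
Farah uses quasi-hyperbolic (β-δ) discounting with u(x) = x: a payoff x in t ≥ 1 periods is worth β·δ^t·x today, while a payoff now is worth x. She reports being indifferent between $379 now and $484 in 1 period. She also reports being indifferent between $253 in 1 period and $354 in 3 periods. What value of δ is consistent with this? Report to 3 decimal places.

δ ≈ 0.845

The second indifference involves only future payoffs, so β cancels: β·δ^1·253 = β·δ^3·354, giving δ^2 = 253/354 = 0.71469, so δ = 0.84539.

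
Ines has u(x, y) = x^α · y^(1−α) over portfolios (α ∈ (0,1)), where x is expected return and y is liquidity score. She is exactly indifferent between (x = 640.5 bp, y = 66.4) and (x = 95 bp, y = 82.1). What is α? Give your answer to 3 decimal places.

Indifference: 640.5^α · 66.4^(1−α) = 95^α · 82.1^(1−α).
(640.5/95)^α = (82.1/66.4)^(1−α); take logs: α·ln(640.5/95) = (1−α)·ln(82.1/66.4), i.e. α·1.908372 = (1−α)·0.212241.
With A = 1.908372 and B = 0.212241: α·A = (1−α)·B, so α = B/(A+B) = 0.212241/2.120613 ≈ 0.100.

α ≈ 0.100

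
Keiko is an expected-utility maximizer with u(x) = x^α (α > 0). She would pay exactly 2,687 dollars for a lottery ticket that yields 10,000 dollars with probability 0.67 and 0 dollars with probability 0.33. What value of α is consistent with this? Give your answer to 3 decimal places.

α ≈ 0.305

Since u(0) = 0, the lottery's EU is 0.67·10000^α.
Setting u(2687) equal to that: 2687^α = 0.67·10000^α ⇒ (2687/10000)^α = 0.67.
α = ln(0.67) / ln(2687/10000) = -0.400478/-1.314160 ≈ 0.305.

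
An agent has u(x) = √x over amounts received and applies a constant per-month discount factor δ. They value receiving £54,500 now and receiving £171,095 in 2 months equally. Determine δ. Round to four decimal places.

δ ≈ 0.7513

The payoff in 2 months is discounted by δ^2, so u(54500) = δ^2·u(171095) and δ^2 = u(54500)/u(171095).
With u(x) = √x: δ^2 = √54500/√171095 = √(54500/171095) = 0.56439.
Taking the square root: δ = 0.56439^(1/2) ≈ 0.7513.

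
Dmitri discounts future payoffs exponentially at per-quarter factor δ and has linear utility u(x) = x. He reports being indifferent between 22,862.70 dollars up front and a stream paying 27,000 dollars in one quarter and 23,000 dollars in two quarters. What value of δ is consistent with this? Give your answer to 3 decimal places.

δ ≈ 0.570

The stream is worth 27000δ + 23000δ² today, so 27000δ + 23000δ² = 22862.70.
So 23000δ² + 27000δ − 22862.70 = 0.
The positive root is δ = [−27000 + √(27000² + 4·23000·22862.70)] / (2·23000) = (−27000 + 53220.000)/46000 ≈ 0.570.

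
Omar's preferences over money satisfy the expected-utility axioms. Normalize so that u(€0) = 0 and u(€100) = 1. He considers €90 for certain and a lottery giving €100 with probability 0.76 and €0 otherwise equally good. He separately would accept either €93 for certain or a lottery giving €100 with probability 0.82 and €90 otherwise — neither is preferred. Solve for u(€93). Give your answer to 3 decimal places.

0.957

From the first indifference, u(€90) = 0.76·u(€100) + 0.24·u(€0) = 0.76·1 + 0.24·0 = 0.76.
Chaining: u(€93) = 0.82·1.00 + 0.18·0.76 = 0.9568.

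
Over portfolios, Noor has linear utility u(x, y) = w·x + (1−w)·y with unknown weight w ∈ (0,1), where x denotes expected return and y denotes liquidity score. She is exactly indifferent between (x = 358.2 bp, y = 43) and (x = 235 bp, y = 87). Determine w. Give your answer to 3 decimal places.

Equating utilities: w·358.2 + (1−w)·43 = w·235 + (1−w)·87.
Collecting terms: w·123.2 = (1−w)·44.
Hence w = 44/(123.2+44) = 44/167.2 = 0.263.

w = 0.263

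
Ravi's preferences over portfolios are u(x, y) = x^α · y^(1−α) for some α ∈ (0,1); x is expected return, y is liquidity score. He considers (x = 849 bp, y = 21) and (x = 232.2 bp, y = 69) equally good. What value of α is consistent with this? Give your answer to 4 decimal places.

Set the two utilities equal: 849^α·21^(1−α) = 232.2^α·69^(1−α).
(849/232.2)^α = (69/21)^(1−α); take logs: α·ln(849/232.2) = (1−α)·ln(69/21), i.e. α·1.2964601 = (1−α)·1.1895841.
Thus α·(2.4860442) = 1.1895841, so α = 1.1895841/2.4860442 ≈ 0.4785.

α ≈ 0.4785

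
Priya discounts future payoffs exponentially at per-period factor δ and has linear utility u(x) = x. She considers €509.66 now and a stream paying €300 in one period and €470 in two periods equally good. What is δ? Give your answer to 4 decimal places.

δ ≈ 0.7700

Present value of the stream is 300·δ + 470·δ². Indifference gives 300δ + 470δ² = 509.66.
So 470δ² + 300δ − 509.66 = 0.
The positive root is δ = [−300 + √(300² + 4·470·509.66)] / (2·470) = (−300 + 1023.797)/940 ≈ 0.7700.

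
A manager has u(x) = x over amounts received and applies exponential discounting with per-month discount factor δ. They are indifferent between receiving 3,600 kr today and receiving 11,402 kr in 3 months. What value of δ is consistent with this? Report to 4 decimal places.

Indifference means u(3600) = δ^3 · u(11402), so δ^3 = u(3600)/u(11402).
With u(x) = x: δ^3 = 3600/11402 = 0.31573.
Hence δ = (0.31573)^(1/3) = 0.680937.

δ ≈ 0.6809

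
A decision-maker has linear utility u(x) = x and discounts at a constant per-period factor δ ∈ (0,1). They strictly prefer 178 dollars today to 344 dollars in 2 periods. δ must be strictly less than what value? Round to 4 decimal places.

δ < 0.7193

Comparing present values: 178 > δ^2·344.
So δ^2 < 178/344 = 0.51744; taking the square root of both positive sides preserves the inequality.
δ < 0.51744^(1/2) = 0.7193.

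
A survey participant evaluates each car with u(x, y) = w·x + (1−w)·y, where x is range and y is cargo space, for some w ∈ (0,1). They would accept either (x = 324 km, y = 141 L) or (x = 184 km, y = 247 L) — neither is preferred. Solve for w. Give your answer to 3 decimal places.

u(324,141) = u(184,247) means w·324 + (1−w)·141 = w·184 + (1−w)·247.
Rearranging, 140·w − 106·(1−w) = 0.
Hence w = 106/(140+106) = 106/246 = 0.431.

w = 0.431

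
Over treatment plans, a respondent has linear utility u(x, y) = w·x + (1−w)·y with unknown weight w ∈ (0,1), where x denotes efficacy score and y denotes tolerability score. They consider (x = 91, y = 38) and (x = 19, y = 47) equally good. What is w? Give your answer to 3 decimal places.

Indifference: w·91 + (1−w)·38 = w·19 + (1−w)·47.
w·(91−19) = (1−w)·(47−38), i.e. w·72 = (1−w)·9.
The marginal rate of substitution is 9/72, so w = 9/(72+9) = 0.111.

w = 0.111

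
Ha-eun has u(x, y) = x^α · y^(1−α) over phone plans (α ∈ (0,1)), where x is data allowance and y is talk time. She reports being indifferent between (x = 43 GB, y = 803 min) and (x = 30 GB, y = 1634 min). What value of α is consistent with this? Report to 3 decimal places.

Indifference: 43^α · 803^(1−α) = 30^α · 1634^(1−α).
Rearrange to (43/30)^α = (1634/803)^(1−α) and take logs: α·0.360003 = (1−α)·0.710432.
With A = 0.360003 and B = 0.710432: α·A = (1−α)·B, so α = B/(A+B) = 0.710432/1.070435 ≈ 0.664.

α ≈ 0.664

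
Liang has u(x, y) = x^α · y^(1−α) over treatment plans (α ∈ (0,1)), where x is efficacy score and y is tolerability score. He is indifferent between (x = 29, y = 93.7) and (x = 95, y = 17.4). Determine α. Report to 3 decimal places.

α ≈ 0.587

Indifference: 29^α · 93.7^(1−α) = 95^α · 17.4^(1−α).
(29/95)^α = (17.4/93.7)^(1−α); take logs: α·ln(29/95) = (1−α)·ln(17.4/93.7), i.e. α·-1.186581 = (1−α)·-1.683628.
With A = -1.186581 and B = -1.683628: α·A = (1−α)·B, so α = B/(A+B) = -1.683628/-2.870209 ≈ 0.587.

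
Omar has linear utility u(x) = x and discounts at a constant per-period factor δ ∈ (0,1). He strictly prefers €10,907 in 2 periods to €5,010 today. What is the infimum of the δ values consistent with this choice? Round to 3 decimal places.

δ > 0.678

Under u(x) = x this choice says 5010 < δ^2·10907.
So δ^2 > 5010/10907 = 0.45934; taking the square root of both positive sides preserves the inequality.
δ > 0.45934^(1/2) = 0.678.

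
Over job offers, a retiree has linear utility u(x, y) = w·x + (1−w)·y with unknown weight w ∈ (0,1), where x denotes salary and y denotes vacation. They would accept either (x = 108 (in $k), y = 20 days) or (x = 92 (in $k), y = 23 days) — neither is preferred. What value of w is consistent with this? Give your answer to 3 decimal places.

w = 0.158

Equating utilities: w·108 + (1−w)·20 = w·92 + (1−w)·23.
w·(108−92) = (1−w)·(23−20), i.e. w·16 = (1−w)·3.
The marginal rate of substitution is 3/16, so w = 3/(16+3) = 0.158.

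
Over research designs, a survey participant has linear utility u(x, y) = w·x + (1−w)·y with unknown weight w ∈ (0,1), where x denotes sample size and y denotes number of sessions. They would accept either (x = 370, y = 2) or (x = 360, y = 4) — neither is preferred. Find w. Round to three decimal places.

w = 0.167

Equating utilities: w·370 + (1−w)·2 = w·360 + (1−w)·4.
Collecting terms: w·10 = (1−w)·2.
So w/(1−w) = 2/10 = 0.2000, giving w = 2/(10+2) = 0.167.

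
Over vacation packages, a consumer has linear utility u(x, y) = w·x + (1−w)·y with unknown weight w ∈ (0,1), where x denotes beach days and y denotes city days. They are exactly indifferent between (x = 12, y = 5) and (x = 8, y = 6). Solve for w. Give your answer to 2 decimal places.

u(12,5) = u(8,6) means w·12 + (1−w)·5 = w·8 + (1−w)·6.
w·(12−8) = (1−w)·(6−5), i.e. w·4 = (1−w)·1.
Hence w = 1/(4+1) = 1/5 = 0.20.

w = 0.20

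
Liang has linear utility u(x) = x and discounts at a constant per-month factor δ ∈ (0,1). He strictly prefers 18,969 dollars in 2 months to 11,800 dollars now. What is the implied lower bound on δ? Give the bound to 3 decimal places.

Under u(x) = x this choice says 11800 < δ^2·18969.
Hence δ^2 > 11800/18969 = 0.62207, and x ↦ x^(1/2) is increasing on (0,∞).
δ > (11800/18969)^(1/2) ≈ 0.789.

δ > 0.789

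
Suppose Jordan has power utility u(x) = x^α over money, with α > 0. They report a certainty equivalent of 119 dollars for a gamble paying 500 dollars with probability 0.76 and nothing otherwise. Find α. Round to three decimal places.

The lottery's expected utility is 0.76·u(500) + 0.24·u(0) = 0.76·500^α (since u(0) = 0 for α > 0).
Setting u(119) equal to that: 119^α = 0.76·500^α ⇒ (119/500)^α = 0.76.
α = ln(0.76) / ln(119/500) = -0.274437/-1.435485 ≈ 0.191.

α ≈ 0.191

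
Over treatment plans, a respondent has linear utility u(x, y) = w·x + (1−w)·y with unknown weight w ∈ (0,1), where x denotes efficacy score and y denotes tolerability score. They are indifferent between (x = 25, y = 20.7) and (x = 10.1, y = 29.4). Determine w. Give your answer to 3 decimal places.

w = 0.369

u(25,20.7) = u(10.1,29.4) means w·25 + (1−w)·20.7 = w·10.1 + (1−w)·29.4.
Rearranging, 14.9·w − 8.7·(1−w) = 0.
So w/(1−w) = 8.7/14.9 = 0.5839, giving w = 8.7/(14.9+8.7) = 0.369.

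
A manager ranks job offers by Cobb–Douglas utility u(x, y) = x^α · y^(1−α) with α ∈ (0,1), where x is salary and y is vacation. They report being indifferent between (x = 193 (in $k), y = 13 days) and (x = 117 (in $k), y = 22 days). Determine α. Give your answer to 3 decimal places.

Set the two utilities equal: 193^α·13^(1−α) = 117^α·22^(1−α).
Taking logs: α·ln 193 + (1−α)·ln 13 = α·ln 117 + (1−α)·ln 22, i.e. α·0.500516 = (1−α)·0.526093.
Thus α·(1.026609) = 0.526093, so α = 0.526093/1.026609 ≈ 0.512.

α ≈ 0.512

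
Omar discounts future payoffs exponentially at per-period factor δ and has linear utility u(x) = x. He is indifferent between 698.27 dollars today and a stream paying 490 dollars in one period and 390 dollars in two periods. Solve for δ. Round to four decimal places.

Equating present values: 698.27 = 490δ + 390δ².
So 390δ² + 490δ − 698.27 = 0.
By the quadratic formula (taking the positive root), δ = (−490 + √1329401.20) / 780 ≈ 0.8500.

δ ≈ 0.8500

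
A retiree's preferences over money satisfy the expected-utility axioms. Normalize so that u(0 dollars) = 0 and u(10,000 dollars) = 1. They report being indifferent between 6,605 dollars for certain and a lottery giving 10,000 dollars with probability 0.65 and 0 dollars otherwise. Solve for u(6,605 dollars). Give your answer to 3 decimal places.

0.650

By the standard-gamble method, u(6,605 dollars) is just the indifference probability on the best outcome: 0.65.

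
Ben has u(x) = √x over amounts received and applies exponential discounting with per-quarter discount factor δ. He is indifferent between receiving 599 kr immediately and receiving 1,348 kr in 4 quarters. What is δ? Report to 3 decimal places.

δ ≈ 0.904

The payoff in 4 quarters is discounted by δ^4, so u(599) = δ^4·u(1348) and δ^4 = u(599)/u(1348).
With u(x) = √x: δ^4 = √599/√1348 = √(599/1348) = 0.66660.
Hence δ = (0.66660)^(1/4) = 0.90358.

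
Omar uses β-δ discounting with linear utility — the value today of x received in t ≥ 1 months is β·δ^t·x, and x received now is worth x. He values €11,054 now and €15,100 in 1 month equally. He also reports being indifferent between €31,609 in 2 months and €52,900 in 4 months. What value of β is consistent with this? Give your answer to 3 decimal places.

Both payoffs in the second observation are in the future, so β drops out: δ^2·31609 = δ^4·52900 ⇒ δ^2 = 31609/52900 = 0.59752, so δ = 0.77300.
Substituting δ into 11054 = β·δ·15100: β = 11054/(11672.248) ≈ 0.947.

β ≈ 0.947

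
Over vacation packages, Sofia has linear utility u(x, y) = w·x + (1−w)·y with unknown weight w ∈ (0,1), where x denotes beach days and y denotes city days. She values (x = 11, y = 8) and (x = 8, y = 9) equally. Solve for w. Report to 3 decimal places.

u(11,8) = u(8,9) means w·11 + (1−w)·8 = w·8 + (1−w)·9.
Collecting terms: w·3 = (1−w)·1.
So w/(1−w) = 1/3 = 0.3333, giving w = 1/(3+1) = 0.250.

w = 0.250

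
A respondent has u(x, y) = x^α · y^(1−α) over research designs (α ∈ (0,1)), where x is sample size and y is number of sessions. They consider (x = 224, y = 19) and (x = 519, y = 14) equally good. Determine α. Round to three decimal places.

Indifference: 224^α · 19^(1−α) = 519^α · 14^(1−α).
(224/519)^α = (14/19)^(1−α); take logs: α·ln(224/519) = (1−α)·ln(14/19), i.e. α·-0.840258 = (1−α)·-0.305382.
Thus α·(-1.145640) = -0.305382, so α = -0.305382/-1.145640 ≈ 0.267.

α ≈ 0.267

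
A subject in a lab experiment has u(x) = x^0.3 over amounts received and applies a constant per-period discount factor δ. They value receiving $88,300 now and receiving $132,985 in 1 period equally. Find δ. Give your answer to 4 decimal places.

The payoff in 1 period is discounted by δ, so u(88300) = δ·u(132985) and δ = u(88300)/u(132985).
With u(x) = x^0.3: δ = 88300^0.3/132985^0.3 = (88300/132985)^0.3 = 0.88440.

δ ≈ 0.8844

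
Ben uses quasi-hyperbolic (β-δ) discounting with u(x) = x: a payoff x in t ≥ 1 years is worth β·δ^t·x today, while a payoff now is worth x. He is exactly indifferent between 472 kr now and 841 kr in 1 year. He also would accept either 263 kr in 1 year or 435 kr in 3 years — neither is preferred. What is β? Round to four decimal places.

β ≈ 0.7218

From the later pair, β·δ^1·263 = β·δ^3·435; dividing through, δ^2 = 263/435 = 0.60460, so δ = 0.77756.
The first indifference: 472 = β·δ·841, so β = 472/(δ·841) = 472/(0.77756·841) ≈ 0.7218.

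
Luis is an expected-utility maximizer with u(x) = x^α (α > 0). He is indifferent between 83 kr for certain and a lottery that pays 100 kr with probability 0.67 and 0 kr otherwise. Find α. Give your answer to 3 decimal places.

α ≈ 2.149

EU(lottery) = 0.67·100^α + 0.33·0 = 0.67·100^α.
Equating: 83^α = 0.67·100^α, i.e. 0.8300^α = 0.67.
Take logs: α = ln 0.67 / ln(83/100) ≈ 2.14930.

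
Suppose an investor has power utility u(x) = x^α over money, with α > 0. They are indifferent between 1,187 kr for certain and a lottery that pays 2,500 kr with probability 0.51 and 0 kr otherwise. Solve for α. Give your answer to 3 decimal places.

α ≈ 0.904

Since u(0) = 0, the lottery's EU is 0.51·2500^α.
Setting u(1187) equal to that: 1187^α = 0.51·2500^α ⇒ (1187/2500)^α = 0.51.
α = ln(0.51) / ln(1187/2500) = -0.673345/-0.744862 ≈ 0.904.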